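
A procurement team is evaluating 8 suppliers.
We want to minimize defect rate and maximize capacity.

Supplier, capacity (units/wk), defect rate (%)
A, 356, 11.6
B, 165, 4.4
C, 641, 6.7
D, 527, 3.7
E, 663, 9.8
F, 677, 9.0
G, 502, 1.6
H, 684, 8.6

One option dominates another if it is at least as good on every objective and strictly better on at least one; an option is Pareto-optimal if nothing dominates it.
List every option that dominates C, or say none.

A: worse on capacity (356 vs 641).
B: worse on capacity (165 vs 641).
D: worse on capacity (527 vs 641).
E: worse on defect rate (9.8 vs 6.7).
F: worse on defect rate (9.0 vs 6.7).
G: worse on capacity (502 vs 641).
H: worse on defect rate (8.6 vs 6.7).
No option dominates C.

none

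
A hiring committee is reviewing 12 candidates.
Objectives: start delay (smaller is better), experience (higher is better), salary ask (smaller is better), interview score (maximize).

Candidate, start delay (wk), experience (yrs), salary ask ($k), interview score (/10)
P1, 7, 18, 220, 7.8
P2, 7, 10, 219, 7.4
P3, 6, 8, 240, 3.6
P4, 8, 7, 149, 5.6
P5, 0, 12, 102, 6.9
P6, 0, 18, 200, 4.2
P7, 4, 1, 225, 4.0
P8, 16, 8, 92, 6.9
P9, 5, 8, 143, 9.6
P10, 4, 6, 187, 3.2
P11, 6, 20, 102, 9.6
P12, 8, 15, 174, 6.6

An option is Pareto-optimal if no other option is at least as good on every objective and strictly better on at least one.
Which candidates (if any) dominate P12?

P11: start delay 6≤8, experience 20≥15, salary ask 102≤174, interview score 9.6≥6.6 — dominates P12.
Others (P1, P2, P3, P4, P5, P6, P7, P8, P9, P10) are each worse than P12 on at least one objective.

P11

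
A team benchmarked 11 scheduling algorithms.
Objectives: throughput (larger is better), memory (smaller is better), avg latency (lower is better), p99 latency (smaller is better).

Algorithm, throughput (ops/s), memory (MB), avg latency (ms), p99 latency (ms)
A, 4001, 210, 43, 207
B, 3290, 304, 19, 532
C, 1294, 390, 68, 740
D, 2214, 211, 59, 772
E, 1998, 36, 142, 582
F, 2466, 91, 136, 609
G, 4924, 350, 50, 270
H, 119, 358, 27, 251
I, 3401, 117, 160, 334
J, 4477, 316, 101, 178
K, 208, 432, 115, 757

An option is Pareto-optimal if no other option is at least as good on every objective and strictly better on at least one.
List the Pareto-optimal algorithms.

A, B, E, F, G, H, I, J

A: not dominated.
B: not dominated (best avg latency).
C: dominated by A (throughput 4001≥1294, memory 210≤390, avg latency 43≤68, p99 latency 207≤740).
D: dominated by A (throughput 4001≥2214, memory 210≤211, avg latency 43≤59, p99 latency 207≤772).
E: not dominated (best memory).
F: not dominated.
G: not dominated (best throughput).
H: not dominated.
I: not dominated.
J: not dominated (best p99 latency).
K: dominated by A (throughput 4001≥208, memory 210≤432, avg latency 43≤115, p99 latency 207≤757).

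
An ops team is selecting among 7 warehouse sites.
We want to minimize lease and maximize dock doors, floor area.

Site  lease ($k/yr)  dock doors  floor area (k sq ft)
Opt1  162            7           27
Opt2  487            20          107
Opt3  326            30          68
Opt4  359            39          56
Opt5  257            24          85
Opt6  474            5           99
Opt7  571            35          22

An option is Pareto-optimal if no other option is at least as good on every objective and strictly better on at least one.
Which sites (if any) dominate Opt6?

none

Opt1: worse on floor area (27 vs 99).
Opt2: worse on lease (487 vs 474).
Opt3: worse on floor area (68 vs 99).
Opt4: worse on floor area (56 vs 99).
Opt5: worse on floor area (85 vs 99).
Opt7: worse on lease (571 vs 474).
No option dominates Opt6.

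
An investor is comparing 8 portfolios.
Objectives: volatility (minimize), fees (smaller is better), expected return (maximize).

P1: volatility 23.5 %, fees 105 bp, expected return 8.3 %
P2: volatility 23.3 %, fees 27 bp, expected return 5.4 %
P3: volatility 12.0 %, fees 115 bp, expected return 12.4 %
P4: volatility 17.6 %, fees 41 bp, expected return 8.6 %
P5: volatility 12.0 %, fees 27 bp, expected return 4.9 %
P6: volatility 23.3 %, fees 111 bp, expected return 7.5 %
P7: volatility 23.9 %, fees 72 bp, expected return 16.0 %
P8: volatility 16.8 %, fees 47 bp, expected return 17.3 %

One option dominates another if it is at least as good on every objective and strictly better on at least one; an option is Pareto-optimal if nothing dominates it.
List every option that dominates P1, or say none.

P4: volatility 17.6≤23.5, fees 41≤105, expected return 8.6≥8.3 — dominates P1.
P8: volatility 16.8≤23.5, fees 47≤105, expected return 17.3≥8.3 — dominates P1.
Others (P2, P3, P5, P6, P7) are each worse than P1 on at least one objective.

P4, P8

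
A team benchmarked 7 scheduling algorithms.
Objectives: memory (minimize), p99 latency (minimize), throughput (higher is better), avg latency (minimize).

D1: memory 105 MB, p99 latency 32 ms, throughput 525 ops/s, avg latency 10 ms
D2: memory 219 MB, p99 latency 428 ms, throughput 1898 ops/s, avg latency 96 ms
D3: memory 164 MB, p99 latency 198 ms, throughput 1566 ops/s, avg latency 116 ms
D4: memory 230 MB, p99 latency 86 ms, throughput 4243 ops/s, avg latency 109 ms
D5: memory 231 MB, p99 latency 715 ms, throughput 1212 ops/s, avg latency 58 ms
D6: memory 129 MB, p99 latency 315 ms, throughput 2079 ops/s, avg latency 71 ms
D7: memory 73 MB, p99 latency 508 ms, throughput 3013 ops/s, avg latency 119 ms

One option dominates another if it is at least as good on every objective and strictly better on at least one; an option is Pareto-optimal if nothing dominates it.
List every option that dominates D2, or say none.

D6: memory 129≤219, p99 latency 315≤428, throughput 2079≥1898, avg latency 71≤96 — dominates D2.
Others (D1, D3, D4, D5, D7) are each worse than D2 on at least one objective.

D6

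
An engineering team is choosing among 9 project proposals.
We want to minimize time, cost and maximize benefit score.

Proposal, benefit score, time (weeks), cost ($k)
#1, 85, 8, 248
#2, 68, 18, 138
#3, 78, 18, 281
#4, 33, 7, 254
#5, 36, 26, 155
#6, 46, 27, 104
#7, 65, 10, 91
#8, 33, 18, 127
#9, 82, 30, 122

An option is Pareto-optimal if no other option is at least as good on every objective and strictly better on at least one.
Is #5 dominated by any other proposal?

#2 vs #5: benefit score 68≥36, time 18≤26, cost 138≤155 — #2 is at least as good on every objective and strictly better on at least one, so #2 dominates #5.

Yes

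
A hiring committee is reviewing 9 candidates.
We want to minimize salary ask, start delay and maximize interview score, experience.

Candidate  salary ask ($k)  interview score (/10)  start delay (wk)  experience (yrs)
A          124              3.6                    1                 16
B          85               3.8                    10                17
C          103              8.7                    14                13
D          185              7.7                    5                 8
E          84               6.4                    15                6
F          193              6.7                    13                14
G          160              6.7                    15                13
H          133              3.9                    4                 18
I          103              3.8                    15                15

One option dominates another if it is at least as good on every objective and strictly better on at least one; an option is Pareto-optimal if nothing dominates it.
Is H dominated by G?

G vs H: G is worse on salary ask (160 vs 133), so it does not dominate H.

No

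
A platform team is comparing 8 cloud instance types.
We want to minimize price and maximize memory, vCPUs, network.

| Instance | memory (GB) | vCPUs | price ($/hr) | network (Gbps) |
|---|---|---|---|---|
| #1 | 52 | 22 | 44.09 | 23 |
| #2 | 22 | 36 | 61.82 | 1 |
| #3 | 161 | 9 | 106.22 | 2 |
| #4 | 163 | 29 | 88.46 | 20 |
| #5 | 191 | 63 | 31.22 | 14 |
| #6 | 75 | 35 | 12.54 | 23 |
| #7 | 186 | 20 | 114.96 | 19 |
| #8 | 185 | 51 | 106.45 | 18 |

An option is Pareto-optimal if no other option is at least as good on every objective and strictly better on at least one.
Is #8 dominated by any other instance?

No

#1: worse on memory (52 vs 185).
#2: worse on memory (22 vs 185).
#3: worse on memory (161 vs 185).
#4: worse on memory (163 vs 185).
#5: worse on network (14 vs 18).
#6: worse on memory (75 vs 185).
#7: worse on vCPUs (20 vs 51).
No option is at least as good as #8 on every objective and strictly better on one.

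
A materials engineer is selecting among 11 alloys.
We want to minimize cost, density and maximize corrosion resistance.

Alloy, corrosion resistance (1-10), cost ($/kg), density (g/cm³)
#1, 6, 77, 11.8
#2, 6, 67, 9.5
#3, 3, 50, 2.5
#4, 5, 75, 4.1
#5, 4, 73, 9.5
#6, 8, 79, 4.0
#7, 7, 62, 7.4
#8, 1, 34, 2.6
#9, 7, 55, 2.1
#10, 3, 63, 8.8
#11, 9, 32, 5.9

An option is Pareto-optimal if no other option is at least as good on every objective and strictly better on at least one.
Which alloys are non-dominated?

#1: dominated by #2 (corrosion resistance 6≥6, cost 67≤77, density 9.5≤11.8).
#2: dominated by #7 (corrosion resistance 7≥6, cost 62≤67, density 7.4≤9.5).
#3: not dominated.
#4: dominated by #9 (corrosion resistance 7≥5, cost 55≤75, density 2.1≤4.1).
#5: dominated by #2 (corrosion resistance 6≥4, cost 67≤73, density 9.5≤9.5).
#6: not dominated.
#7: dominated by #9 (corrosion resistance 7≥7, cost 55≤62, density 2.1≤7.4).
#8: not dominated.
#9: not dominated (best density).
#10: dominated by #3 (corrosion resistance 3≥3, cost 50≤63, density 2.5≤8.8).
#11: not dominated (best corrosion resistance).

#3, #6, #8, #9, #11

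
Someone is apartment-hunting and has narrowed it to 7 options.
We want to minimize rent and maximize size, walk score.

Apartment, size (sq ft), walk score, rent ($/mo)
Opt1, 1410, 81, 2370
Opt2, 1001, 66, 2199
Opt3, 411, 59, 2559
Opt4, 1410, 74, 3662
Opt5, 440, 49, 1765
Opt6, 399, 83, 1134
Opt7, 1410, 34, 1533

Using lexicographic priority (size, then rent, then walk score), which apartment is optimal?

First maximize size: best is 1410, kept {Opt1, Opt4, Opt7}.
Then minimize rent: best is 1533, kept {Opt7}.

Opt7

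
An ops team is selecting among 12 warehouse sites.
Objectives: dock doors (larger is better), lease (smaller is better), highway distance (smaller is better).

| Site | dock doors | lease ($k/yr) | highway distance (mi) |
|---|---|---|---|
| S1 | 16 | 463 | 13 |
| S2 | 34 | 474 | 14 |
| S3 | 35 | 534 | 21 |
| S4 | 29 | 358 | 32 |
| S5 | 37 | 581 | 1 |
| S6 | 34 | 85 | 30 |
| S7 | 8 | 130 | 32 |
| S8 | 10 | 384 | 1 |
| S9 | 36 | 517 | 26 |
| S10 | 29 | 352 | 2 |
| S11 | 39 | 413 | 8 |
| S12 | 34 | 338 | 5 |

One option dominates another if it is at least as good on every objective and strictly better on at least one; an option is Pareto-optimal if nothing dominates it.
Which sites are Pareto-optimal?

S5, S6, S8, S10, S11, S12

S1: dominated by S10 (dock doors 29≥16, lease 352≤463, highway distance 2≤13).
S2: dominated by S11 (dock doors 39≥34, lease 413≤474, highway distance 8≤14).
S3: dominated by S11 (dock doors 39≥35, lease 413≤534, highway distance 8≤21).
S4: dominated by S6 (dock doors 34≥29, lease 85≤358, highway distance 30≤32).
S5: not dominated.
S6: not dominated (best lease).
S7: dominated by S6 (dock doors 34≥8, lease 85≤130, highway distance 30≤32).
S8: not dominated.
S9: dominated by S11 (dock doors 39≥36, lease 413≤517, highway distance 8≤26).
S10: not dominated.
S11: not dominated (best dock doors).
S12: not dominated.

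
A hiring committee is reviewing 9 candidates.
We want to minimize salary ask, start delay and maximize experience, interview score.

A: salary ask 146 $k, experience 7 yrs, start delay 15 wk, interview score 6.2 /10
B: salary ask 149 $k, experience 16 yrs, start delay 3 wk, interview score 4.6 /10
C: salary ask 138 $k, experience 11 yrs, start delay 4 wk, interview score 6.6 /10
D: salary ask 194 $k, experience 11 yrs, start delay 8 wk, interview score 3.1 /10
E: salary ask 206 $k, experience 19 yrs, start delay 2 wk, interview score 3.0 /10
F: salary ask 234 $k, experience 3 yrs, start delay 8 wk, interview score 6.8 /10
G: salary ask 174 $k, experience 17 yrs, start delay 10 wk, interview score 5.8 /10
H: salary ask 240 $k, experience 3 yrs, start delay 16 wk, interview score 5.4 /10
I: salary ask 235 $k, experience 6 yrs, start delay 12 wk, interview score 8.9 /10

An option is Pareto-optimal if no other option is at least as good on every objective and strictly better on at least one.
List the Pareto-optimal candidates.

A: dominated by C (salary ask 138≤146, experience 11≥7, start delay 4≤15, interview score 6.6≥6.2).
B: not dominated.
C: not dominated (best salary ask).
D: dominated by B (salary ask 149≤194, experience 16≥11, start delay 3≤8, interview score 4.6≥3.1).
E: not dominated (best experience).
F: not dominated.
G: not dominated.
H: dominated by A (salary ask 146≤240, experience 7≥3, start delay 15≤16, interview score 6.2≥5.4).
I: not dominated (best interview score).

B, C, E, F, G, I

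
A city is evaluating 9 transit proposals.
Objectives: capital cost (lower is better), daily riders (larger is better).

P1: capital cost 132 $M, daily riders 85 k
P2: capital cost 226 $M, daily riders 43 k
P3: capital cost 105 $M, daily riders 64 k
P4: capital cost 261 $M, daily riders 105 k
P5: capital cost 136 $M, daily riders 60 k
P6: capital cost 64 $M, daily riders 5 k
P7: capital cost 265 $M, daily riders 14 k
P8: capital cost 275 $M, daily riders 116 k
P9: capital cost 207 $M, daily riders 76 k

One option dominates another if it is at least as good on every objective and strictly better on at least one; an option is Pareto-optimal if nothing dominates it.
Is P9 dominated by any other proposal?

Yes

P1 vs P9: capital cost 132≤207, daily riders 85≥76 — P1 is at least as good on every objective and strictly better on at least one, so P1 dominates P9.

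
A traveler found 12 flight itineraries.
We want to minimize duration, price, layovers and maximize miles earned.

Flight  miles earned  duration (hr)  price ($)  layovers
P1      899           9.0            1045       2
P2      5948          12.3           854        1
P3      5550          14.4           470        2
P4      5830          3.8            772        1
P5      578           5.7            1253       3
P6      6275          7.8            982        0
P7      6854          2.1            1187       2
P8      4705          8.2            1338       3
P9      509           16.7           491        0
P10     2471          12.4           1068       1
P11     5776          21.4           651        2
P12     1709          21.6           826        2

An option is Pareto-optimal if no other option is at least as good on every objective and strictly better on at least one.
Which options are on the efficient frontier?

P2, P3, P4, P6, P7, P9, P11

P1: dominated by P4 (miles earned 5830≥899, duration 3.8≤9.0, price 772≤1045, layovers 1≤2).
P2: not dominated.
P3: not dominated (best price).
P4: not dominated.
P5: dominated by P4 (miles earned 5830≥578, duration 3.8≤5.7, price 772≤1253, layovers 1≤3).
P6: not dominated.
P7: not dominated (best miles earned).
P8: dominated by P4 (miles earned 5830≥4705, duration 3.8≤8.2, price 772≤1338, layovers 1≤3).
P9: not dominated.
P10: dominated by P2 (miles earned 5948≥2471, duration 12.3≤12.4, price 854≤1068, layovers 1≤1).
P11: not dominated.
P12: dominated by P3 (miles earned 5550≥1709, duration 14.4≤21.6, price 470≤826, layovers 2≤2).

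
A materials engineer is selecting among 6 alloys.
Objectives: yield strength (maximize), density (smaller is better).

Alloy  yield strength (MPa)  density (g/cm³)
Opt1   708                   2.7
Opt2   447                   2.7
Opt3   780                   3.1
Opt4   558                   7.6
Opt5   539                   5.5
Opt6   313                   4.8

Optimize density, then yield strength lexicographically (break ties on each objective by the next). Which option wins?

Opt1

First minimize density: best is 2.7, kept {Opt1, Opt2}.
Then maximize yield strength: best is 708, kept {Opt1}.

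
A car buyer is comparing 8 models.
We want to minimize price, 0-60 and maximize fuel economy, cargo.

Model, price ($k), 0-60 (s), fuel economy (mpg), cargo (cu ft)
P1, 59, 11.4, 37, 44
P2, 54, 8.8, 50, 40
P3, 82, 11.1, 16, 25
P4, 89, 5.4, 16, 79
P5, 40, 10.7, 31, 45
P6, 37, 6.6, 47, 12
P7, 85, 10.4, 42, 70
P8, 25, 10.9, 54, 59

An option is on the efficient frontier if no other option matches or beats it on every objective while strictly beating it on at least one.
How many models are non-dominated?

6

P1: dominated by P8 (price 25≤59, 0-60 10.9≤11.4, fuel economy 54≥37, cargo 59≥44).
P2: not dominated.
P3: dominated by P2 (price 54≤82, 0-60 8.8≤11.1, fuel economy 50≥16, cargo 40≥25).
P4: not dominated (best 0-60).
P5: not dominated.
P6: not dominated.
P7: not dominated.
P8: not dominated (best price).
Pareto-optimal: P2, P4, P5, P6, P7, P8 → 6.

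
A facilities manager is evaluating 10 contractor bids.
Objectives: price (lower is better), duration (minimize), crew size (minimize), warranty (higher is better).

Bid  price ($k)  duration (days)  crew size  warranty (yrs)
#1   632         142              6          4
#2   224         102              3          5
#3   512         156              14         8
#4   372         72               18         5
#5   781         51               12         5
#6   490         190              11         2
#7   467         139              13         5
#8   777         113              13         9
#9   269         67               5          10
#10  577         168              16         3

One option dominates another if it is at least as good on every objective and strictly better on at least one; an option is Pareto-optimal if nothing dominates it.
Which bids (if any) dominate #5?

#1: worse on duration (142 vs 51).
#2: worse on duration (102 vs 51).
#3: worse on duration (156 vs 51).
#4: worse on duration (72 vs 51).
#6: worse on duration (190 vs 51).
#7: worse on duration (139 vs 51).
#8: worse on duration (113 vs 51).
#9: worse on duration (67 vs 51).
#10: worse on duration (168 vs 51).
No option dominates #5.

none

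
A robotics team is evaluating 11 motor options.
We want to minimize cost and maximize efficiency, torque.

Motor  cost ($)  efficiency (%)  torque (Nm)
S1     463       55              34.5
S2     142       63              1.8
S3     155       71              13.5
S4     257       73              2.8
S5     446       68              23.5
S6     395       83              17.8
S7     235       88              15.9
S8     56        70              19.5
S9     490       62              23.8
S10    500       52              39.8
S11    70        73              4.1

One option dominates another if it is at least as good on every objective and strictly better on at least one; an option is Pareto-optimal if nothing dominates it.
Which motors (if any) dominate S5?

S1: worse on cost (463 vs 446).
S2: worse on efficiency (63 vs 68).
S3: worse on torque (13.5 vs 23.5).
S4: worse on torque (2.8 vs 23.5).
S6: worse on torque (17.8 vs 23.5).
S7: worse on torque (15.9 vs 23.5).
S8: worse on torque (19.5 vs 23.5).
S9: worse on cost (490 vs 446).
S10: worse on cost (500 vs 446).
S11: worse on torque (4.1 vs 23.5).
No option dominates S5.

none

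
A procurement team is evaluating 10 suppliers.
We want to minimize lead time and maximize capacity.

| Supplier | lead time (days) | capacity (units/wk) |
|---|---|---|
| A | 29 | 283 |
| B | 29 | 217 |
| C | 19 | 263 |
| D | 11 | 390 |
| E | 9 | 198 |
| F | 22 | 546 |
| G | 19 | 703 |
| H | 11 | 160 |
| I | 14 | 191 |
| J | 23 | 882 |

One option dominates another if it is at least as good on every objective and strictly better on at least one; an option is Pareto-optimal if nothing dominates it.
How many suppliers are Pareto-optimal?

A: dominated by D (lead time 11≤29, capacity 390≥283).
B: dominated by A (lead time 29≤29, capacity 283≥217).
C: dominated by D (lead time 11≤19, capacity 390≥263).
D: not dominated.
E: not dominated (best lead time).
F: dominated by G (lead time 19≤22, capacity 703≥546).
G: not dominated.
H: dominated by D (lead time 11≤11, capacity 390≥160).
I: dominated by D (lead time 11≤14, capacity 390≥191).
J: not dominated (best capacity).
Pareto-optimal: D, E, G, J → 4.

4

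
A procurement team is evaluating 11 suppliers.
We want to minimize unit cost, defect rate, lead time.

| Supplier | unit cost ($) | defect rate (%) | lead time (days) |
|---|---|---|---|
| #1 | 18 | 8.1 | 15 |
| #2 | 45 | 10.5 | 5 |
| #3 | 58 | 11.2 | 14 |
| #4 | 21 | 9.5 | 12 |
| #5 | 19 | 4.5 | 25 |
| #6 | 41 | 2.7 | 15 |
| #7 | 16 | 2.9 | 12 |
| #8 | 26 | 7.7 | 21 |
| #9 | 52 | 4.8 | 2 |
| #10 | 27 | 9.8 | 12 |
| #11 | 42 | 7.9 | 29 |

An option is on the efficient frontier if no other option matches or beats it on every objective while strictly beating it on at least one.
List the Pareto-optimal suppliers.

#2, #6, #7, #9

#1: dominated by #7 (unit cost 16≤18, defect rate 2.9≤8.1, lead time 12≤15).
#2: not dominated.
#3: dominated by #2 (unit cost 45≤58, defect rate 10.5≤11.2, lead time 5≤14).
#4: dominated by #7 (unit cost 16≤21, defect rate 2.9≤9.5, lead time 12≤12).
#5: dominated by #7 (unit cost 16≤19, defect rate 2.9≤4.5, lead time 12≤25).
#6: not dominated (best defect rate).
#7: not dominated (best unit cost).
#8: dominated by #7 (unit cost 16≤26, defect rate 2.9≤7.7, lead time 12≤21).
#9: not dominated (best lead time).
#10: dominated by #4 (unit cost 21≤27, defect rate 9.5≤9.8, lead time 12≤12).
#11: dominated by #5 (unit cost 19≤42, defect rate 4.5≤7.9, lead time 25≤29).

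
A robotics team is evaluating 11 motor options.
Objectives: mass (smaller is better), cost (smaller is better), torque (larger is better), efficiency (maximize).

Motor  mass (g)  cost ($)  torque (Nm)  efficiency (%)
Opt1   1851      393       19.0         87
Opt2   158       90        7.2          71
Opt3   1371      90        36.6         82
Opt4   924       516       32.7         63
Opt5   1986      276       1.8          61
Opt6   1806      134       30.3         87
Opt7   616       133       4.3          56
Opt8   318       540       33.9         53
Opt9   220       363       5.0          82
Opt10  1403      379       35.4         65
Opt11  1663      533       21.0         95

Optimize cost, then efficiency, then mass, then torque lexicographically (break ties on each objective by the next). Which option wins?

First minimize cost: best is 90, kept {Opt2, Opt3}.
Then maximize efficiency: best is 82, kept {Opt3}.

Opt3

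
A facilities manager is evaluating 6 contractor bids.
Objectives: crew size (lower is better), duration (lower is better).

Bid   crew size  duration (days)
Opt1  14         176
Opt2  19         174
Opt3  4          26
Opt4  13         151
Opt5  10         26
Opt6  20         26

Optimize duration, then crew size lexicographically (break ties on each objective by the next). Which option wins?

Opt3

First minimize duration: best is 26, kept {Opt3, Opt5, Opt6}.
Then minimize crew size: best is 4, kept {Opt3}.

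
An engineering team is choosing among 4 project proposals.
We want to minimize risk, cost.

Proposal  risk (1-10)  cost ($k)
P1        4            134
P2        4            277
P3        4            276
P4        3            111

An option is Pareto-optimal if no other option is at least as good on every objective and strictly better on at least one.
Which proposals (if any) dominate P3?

P1: risk 4≤4, cost 134≤276 — dominates P3.
P4: risk 3≤4, cost 111≤276 — dominates P3.
Others (P2) are each worse than P3 on at least one objective.

P1, P4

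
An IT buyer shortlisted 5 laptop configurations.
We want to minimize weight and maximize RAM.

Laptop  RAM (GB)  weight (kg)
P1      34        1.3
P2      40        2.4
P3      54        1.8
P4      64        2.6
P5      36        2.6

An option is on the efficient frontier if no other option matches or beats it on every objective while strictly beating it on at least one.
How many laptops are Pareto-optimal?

P1: not dominated (best weight).
P2: dominated by P3 (RAM 54≥40, weight 1.8≤2.4).
P3: not dominated.
P4: not dominated (best RAM).
P5: dominated by P2 (RAM 40≥36, weight 2.4≤2.6).
Pareto-optimal: P1, P3, P4 → 3.

3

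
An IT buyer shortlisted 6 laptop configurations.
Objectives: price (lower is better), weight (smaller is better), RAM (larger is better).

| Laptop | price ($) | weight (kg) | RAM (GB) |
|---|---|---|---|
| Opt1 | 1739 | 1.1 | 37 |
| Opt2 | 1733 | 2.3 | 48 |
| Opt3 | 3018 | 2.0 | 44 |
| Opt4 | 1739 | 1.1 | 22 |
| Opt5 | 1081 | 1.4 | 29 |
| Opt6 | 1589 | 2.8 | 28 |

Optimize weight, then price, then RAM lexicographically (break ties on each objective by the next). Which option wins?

First minimize weight: best is 1.1, kept {Opt1, Opt4}.
Then minimize price: best is 1739, kept {Opt1, Opt4}.
Then maximize RAM: best is 37, kept {Opt1}.

Opt1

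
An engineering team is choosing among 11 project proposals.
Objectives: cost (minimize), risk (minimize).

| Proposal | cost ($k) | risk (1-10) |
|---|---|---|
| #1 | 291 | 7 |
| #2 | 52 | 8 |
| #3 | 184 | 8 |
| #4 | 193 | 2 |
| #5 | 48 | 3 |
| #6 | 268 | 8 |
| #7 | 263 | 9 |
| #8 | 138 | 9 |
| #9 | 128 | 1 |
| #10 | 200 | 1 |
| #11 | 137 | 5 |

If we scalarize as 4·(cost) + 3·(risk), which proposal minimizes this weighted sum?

#1: 4·291 + 3·7 = 1185
#2: 4·52 + 3·8 = 232
#3: 4·184 + 3·8 = 760
#4: 4·193 + 3·2 = 778
#5: 4·48 + 3·3 = 201
#6: 4·268 + 3·8 = 1096
#7: 4·263 + 3·9 = 1079
#8: 4·138 + 3·9 = 579
#9: 4·128 + 3·1 = 515
#10: 4·200 + 3·1 = 803
#11: 4·137 + 3·5 = 563
Lowest: #5 at 201.

#5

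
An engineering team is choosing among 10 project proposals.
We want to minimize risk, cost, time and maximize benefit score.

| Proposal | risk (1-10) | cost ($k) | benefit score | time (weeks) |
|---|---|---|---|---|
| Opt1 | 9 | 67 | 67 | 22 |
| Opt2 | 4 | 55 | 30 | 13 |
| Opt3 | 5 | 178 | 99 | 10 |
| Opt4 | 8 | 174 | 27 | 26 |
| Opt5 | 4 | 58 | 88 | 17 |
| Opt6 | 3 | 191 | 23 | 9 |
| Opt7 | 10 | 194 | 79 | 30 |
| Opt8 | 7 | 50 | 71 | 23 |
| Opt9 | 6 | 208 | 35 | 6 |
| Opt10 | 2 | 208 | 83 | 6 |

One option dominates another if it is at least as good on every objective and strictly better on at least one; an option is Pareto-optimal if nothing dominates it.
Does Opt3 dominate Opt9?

Opt3 vs Opt9: Opt3 is worse on time (10 vs 6), so it does not dominate Opt9.

No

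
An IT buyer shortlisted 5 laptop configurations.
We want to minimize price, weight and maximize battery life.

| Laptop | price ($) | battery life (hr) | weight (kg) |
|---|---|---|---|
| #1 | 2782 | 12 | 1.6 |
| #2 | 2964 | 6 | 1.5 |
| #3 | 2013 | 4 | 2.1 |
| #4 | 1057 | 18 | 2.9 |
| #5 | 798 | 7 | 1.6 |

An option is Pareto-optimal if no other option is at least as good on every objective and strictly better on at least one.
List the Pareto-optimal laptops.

#1, #2, #4, #5

#1: not dominated.
#2: not dominated (best weight).
#3: dominated by #5 (price 798≤2013, battery life 7≥4, weight 1.6≤2.1).
#4: not dominated (best battery life).
#5: not dominated (best price).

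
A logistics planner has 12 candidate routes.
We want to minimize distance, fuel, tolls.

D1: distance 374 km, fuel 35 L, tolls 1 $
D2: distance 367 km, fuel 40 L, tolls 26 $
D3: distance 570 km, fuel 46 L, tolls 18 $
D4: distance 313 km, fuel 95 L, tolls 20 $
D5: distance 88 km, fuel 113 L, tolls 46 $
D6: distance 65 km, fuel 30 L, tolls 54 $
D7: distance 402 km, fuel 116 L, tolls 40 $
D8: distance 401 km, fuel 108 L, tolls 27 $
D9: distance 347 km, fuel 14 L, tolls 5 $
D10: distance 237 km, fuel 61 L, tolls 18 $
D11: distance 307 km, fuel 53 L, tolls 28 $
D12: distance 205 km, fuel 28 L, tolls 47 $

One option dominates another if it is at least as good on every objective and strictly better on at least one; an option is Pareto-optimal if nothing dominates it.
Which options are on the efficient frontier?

D1, D5, D6, D9, D10, D11, D12

D1: not dominated (best tolls).
D2: dominated by D9 (distance 347≤367, fuel 14≤40, tolls 5≤26).
D3: dominated by D1 (distance 374≤570, fuel 35≤46, tolls 1≤18).
D4: dominated by D10 (distance 237≤313, fuel 61≤95, tolls 18≤20).
D5: not dominated.
D6: not dominated (best distance).
D7: dominated by D1 (distance 374≤402, fuel 35≤116, tolls 1≤40).
D8: dominated by D1 (distance 374≤401, fuel 35≤108, tolls 1≤27).
D9: not dominated (best fuel).
D10: not dominated.
D11: not dominated.
D12: not dominated.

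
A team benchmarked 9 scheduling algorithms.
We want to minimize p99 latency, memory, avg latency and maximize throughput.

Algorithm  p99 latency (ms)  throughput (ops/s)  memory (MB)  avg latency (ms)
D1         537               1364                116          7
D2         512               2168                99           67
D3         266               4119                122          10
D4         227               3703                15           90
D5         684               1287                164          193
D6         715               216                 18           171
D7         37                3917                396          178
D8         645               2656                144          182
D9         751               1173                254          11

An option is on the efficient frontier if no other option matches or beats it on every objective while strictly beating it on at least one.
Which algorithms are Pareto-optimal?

D1: not dominated (best avg latency).
D2: not dominated.
D3: not dominated (best throughput).
D4: not dominated (best memory).
D5: dominated by D1 (p99 latency 537≤684, throughput 1364≥1287, memory 116≤164, avg latency 7≤193).
D6: dominated by D4 (p99 latency 227≤715, throughput 3703≥216, memory 15≤18, avg latency 90≤171).
D7: not dominated (best p99 latency).
D8: dominated by D3 (p99 latency 266≤645, throughput 4119≥2656, memory 122≤144, avg latency 10≤182).
D9: dominated by D1 (p99 latency 537≤751, throughput 1364≥1173, memory 116≤254, avg latency 7≤11).

D1, D2, D3, D4, D7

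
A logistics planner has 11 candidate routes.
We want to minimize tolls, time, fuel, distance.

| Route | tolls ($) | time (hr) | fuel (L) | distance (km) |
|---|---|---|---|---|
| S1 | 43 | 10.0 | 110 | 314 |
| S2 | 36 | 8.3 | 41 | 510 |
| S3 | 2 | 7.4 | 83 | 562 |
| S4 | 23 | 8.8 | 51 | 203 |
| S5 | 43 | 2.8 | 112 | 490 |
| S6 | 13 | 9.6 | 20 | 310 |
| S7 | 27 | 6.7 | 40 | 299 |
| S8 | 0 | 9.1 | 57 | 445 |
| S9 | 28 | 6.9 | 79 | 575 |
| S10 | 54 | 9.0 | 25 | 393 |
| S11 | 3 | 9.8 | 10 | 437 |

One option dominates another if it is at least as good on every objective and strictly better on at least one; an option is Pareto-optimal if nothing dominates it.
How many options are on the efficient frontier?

8

S1: dominated by S4 (tolls 23≤43, time 8.8≤10.0, fuel 51≤110, distance 203≤314).
S2: dominated by S7 (tolls 27≤36, time 6.7≤8.3, fuel 40≤41, distance 299≤510).
S3: not dominated.
S4: not dominated (best distance).
S5: not dominated (best time).
S6: not dominated.
S7: not dominated.
S8: not dominated (best tolls).
S9: dominated by S7 (tolls 27≤28, time 6.7≤6.9, fuel 40≤79, distance 299≤575).
S10: not dominated.
S11: not dominated (best fuel).
Pareto-optimal: S3, S4, S5, S6, S7, S8, S10, S11 → 8.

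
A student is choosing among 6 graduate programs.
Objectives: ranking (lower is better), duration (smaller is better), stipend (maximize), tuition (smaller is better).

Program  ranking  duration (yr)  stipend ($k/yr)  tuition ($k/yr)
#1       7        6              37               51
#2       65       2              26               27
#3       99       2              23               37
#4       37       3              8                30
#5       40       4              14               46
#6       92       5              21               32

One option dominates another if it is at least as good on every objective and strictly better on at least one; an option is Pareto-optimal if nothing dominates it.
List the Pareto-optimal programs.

#1, #2, #4, #5

#1: not dominated (best ranking).
#2: not dominated (best tuition).
#3: dominated by #2 (ranking 65≤99, duration 2≤2, stipend 26≥23, tuition 27≤37).
#4: not dominated.
#5: not dominated.
#6: dominated by #2 (ranking 65≤92, duration 2≤5, stipend 26≥21, tuition 27≤32).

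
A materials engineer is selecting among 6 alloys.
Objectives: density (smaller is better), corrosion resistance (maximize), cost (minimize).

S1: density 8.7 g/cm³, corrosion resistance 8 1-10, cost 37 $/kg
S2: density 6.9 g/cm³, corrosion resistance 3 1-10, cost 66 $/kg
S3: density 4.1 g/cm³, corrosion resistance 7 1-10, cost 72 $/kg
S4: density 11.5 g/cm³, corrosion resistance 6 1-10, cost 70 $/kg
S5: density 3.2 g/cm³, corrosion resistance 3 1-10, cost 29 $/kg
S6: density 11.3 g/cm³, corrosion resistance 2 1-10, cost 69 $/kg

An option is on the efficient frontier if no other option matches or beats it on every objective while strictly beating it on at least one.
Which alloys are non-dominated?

S1, S3, S5

S1: not dominated (best corrosion resistance).
S2: dominated by S5 (density 3.2≤6.9, corrosion resistance 3≥3, cost 29≤66).
S3: not dominated.
S4: dominated by S1 (density 8.7≤11.5, corrosion resistance 8≥6, cost 37≤70).
S5: not dominated (best density).
S6: dominated by S1 (density 8.7≤11.3, corrosion resistance 8≥2, cost 37≤69).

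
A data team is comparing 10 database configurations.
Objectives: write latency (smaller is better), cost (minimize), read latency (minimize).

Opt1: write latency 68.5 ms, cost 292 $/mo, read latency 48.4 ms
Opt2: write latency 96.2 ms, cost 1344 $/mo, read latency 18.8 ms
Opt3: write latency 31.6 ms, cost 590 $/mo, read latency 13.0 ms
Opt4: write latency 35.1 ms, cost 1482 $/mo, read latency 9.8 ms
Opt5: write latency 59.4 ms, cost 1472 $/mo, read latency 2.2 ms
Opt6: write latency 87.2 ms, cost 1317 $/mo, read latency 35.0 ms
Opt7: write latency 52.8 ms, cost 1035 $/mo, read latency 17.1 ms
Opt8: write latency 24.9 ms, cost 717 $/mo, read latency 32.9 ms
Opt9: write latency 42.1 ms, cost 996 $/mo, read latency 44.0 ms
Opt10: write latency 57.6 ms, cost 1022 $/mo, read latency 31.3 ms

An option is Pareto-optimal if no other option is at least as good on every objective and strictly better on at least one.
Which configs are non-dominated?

Opt1, Opt3, Opt4, Opt5, Opt8

Opt1: not dominated (best cost).
Opt2: dominated by Opt3 (write latency 31.6≤96.2, cost 590≤1344, read latency 13.0≤18.8).
Opt3: not dominated.
Opt4: not dominated.
Opt5: not dominated (best read latency).
Opt6: dominated by Opt3 (write latency 31.6≤87.2, cost 590≤1317, read latency 13.0≤35.0).
Opt7: dominated by Opt3 (write latency 31.6≤52.8, cost 590≤1035, read latency 13.0≤17.1).
Opt8: not dominated (best write latency).
Opt9: dominated by Opt3 (write latency 31.6≤42.1, cost 590≤996, read latency 13.0≤44.0).
Opt10: dominated by Opt3 (write latency 31.6≤57.6, cost 590≤1022, read latency 13.0≤31.3).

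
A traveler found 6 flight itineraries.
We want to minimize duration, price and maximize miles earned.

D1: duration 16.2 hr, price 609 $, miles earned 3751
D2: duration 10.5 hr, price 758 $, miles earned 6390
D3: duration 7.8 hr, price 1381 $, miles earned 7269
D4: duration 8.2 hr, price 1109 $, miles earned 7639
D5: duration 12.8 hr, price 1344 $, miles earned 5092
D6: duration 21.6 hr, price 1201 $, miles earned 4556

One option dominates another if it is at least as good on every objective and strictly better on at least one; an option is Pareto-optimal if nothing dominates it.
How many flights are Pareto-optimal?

D1: not dominated (best price).
D2: not dominated.
D3: not dominated (best duration).
D4: not dominated (best miles earned).
D5: dominated by D2 (duration 10.5≤12.8, price 758≤1344, miles earned 6390≥5092).
D6: dominated by D2 (duration 10.5≤21.6, price 758≤1201, miles earned 6390≥4556).
Pareto-optimal: D1, D2, D3, D4 → 4.

4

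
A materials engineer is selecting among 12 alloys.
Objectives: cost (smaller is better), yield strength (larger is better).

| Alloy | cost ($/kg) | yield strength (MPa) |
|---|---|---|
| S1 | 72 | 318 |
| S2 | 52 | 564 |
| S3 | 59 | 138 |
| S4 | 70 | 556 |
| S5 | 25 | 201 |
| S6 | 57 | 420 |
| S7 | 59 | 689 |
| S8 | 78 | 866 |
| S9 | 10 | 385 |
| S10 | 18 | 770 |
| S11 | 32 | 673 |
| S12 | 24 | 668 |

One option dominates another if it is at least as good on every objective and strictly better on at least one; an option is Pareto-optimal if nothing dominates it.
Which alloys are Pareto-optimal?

S8, S9, S10

S1: dominated by S2 (cost 52≤72, yield strength 564≥318).
S2: dominated by S10 (cost 18≤52, yield strength 770≥564).
S3: dominated by S2 (cost 52≤59, yield strength 564≥138).
S4: dominated by S2 (cost 52≤70, yield strength 564≥556).
S5: dominated by S9 (cost 10≤25, yield strength 385≥201).
S6: dominated by S2 (cost 52≤57, yield strength 564≥420).
S7: dominated by S10 (cost 18≤59, yield strength 770≥689).
S8: not dominated (best yield strength).
S9: not dominated (best cost).
S10: not dominated.
S11: dominated by S10 (cost 18≤32, yield strength 770≥673).
S12: dominated by S10 (cost 18≤24, yield strength 770≥668).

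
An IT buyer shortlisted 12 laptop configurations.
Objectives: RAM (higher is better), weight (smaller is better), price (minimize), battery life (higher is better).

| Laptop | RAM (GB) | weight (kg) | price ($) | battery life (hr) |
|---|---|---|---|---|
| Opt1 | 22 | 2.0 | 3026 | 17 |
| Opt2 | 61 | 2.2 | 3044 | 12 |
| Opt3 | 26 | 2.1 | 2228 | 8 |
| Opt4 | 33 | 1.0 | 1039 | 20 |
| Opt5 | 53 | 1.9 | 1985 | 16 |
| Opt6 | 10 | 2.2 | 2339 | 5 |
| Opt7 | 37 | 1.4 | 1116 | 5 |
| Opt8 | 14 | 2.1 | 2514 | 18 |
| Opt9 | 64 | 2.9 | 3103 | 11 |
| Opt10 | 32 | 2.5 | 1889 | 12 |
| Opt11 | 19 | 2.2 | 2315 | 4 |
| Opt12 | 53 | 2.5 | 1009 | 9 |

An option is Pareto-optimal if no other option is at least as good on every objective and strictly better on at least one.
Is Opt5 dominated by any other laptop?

Opt1: worse on RAM (22 vs 53).
Opt2: worse on weight (2.2 vs 1.9).
Opt3: worse on RAM (26 vs 53).
Opt4: worse on RAM (33 vs 53).
Opt6: worse on RAM (10 vs 53).
Opt7: worse on RAM (37 vs 53).
Opt8: worse on RAM (14 vs 53).
Opt9: worse on weight (2.9 vs 1.9).
Opt10: worse on RAM (32 vs 53).
Opt11: worse on RAM (19 vs 53).
Opt12: worse on weight (2.5 vs 1.9).
No option is at least as good as Opt5 on every objective and strictly better on one.

No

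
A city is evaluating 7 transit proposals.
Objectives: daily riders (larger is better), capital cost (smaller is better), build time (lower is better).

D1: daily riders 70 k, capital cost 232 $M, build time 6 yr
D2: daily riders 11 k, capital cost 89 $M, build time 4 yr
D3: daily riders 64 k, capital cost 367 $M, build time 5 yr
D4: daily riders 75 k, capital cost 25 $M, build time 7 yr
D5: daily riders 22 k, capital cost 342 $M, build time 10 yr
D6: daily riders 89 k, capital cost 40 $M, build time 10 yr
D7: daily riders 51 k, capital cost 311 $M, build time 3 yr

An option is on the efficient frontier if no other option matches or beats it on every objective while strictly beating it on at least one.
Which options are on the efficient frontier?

D1, D2, D3, D4, D6, D7

D1: not dominated.
D2: not dominated.
D3: not dominated.
D4: not dominated (best capital cost).
D5: dominated by D1 (daily riders 70≥22, capital cost 232≤342, build time 6≤10).
D6: not dominated (best daily riders).
D7: not dominated (best build time).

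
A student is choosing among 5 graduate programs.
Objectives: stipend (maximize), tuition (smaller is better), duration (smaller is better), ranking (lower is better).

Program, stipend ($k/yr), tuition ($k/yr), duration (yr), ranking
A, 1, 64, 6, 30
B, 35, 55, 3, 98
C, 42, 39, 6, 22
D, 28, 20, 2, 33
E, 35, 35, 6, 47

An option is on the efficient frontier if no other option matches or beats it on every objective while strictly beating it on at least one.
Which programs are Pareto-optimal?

B, C, D, E

A: dominated by C (stipend 42≥1, tuition 39≤64, duration 6≤6, ranking 22≤30).
B: not dominated.
C: not dominated (best stipend).
D: not dominated (best tuition).
E: not dominated.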